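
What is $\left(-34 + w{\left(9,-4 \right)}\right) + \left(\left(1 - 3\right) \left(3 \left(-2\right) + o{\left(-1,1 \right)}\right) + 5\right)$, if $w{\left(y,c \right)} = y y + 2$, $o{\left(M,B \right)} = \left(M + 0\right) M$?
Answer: $64$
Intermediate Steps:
$o{\left(M,B \right)} = M^{2}$ ($o{\left(M,B \right)} = M M = M^{2}$)
$w{\left(y,c \right)} = 2 + y^{2}$ ($w{\left(y,c \right)} = y^{2} + 2 = 2 + y^{2}$)
$\left(-34 + w{\left(9,-4 \right)}\right) + \left(\left(1 - 3\right) \left(3 \left(-2\right) + o{\left(-1,1 \right)}\right) + 5\right) = \left(-34 + \left(2 + 9^{2}\right)\right) + \left(\left(1 - 3\right) \left(3 \left(-2\right) + \left(-1\right)^{2}\right) + 5\right) = \left(-34 + \left(2 + 81\right)\right) + \left(\left(1 - 3\right) \left(-6 + 1\right) + 5\right) = \left(-34 + 83\right) + \left(\left(-2\right) \left(-5\right) + 5\right) = 49 + \left(10 + 5\right) = 49 + 15 = 64$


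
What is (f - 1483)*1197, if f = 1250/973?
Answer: -246532239/139 ≈ -1.7736e+6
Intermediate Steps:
f = 1250/973 (f = 1250*(1/973) = 1250/973 ≈ 1.2847)
(f - 1483)*1197 = (1250/973 - 1483)*1197 = -1441709/973*1197 = -246532239/139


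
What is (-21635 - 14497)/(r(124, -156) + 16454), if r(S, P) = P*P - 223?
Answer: -36132/40567 ≈ -0.89067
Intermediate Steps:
r(S, P) = -223 + P**2 (r(S, P) = P**2 - 223 = -223 + P**2)
(-21635 - 14497)/(r(124, -156) + 16454) = (-21635 - 14497)/((-223 + (-156)**2) + 16454) = -36132/((-223 + 24336) + 16454) = -36132/(24113 + 16454) = -36132/40567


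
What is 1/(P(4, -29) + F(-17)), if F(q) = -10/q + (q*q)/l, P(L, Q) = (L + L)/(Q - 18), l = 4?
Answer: 3196/232247 ≈ 0.013761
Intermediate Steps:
P(L, Q) = 2*L/(-18 + Q) (P(L, Q) = (2*L)/(-18 + Q) = 2*L/(-18 + Q))
F(q) = -10/q + q**2/4 (F(q) = -10/q + (q*q)/4 = -10/q + q**2*(1/4) = -10/q + q**2/4)
1/(P(4, -29) + F(-17)) = 1/(2*4/(-18 - 29) + (1/4)*(-40 + (-17)**3)/(-17)) = 1/(2*4/(-47) + (1/4)*(-1/17)*(-40 - 4913)) = 1/(2*4*(-1/47) + (1/4)*(-1/17)*(-4953)) = 1/(-8/47 + 4953/68) = 1/(232247/3196) = 3196/232247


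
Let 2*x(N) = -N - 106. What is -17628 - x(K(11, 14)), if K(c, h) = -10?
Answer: -17580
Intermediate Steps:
x(N) = -53 - N/2 (x(N) = (-N - 106)/2 = (-106 - N)/2 = -53 - N/2)
-17628 - x(K(11, 14)) = -17628 - (-53 - 1/2*(-10)) = -17628 - (-53 + 5) = -17628 - 1*(-48) = -17628 + 48 = -17580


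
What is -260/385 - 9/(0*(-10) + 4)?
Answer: -901/308 ≈ -2.9253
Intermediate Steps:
-260/385 - 9/(0*(-10) + 4) = -260*1/385 - 9/(0 + 4) = -52/77 - 9/4 = -901/308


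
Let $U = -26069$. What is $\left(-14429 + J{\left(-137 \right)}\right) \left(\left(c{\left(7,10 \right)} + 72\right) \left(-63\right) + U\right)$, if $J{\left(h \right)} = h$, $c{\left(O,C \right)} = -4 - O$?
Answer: $435698192$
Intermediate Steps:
$\left(-14429 + J{\left(-137 \right)}\right) \left(\left(c{\left(7,10 \right)} + 72\right) \left(-63\right) + U\right) = \left(-14429 - 137\right) \left(\left(\left(-4 - 7\right) + 72\right) \left(-63\right) - 26069\right) = - 14566 \left(\left(\left(-4 - 7\right) + 72\right) \left(-63\right) - 26069\right) = - 14566 \left(\left(-11 + 72\right) \left(-63\right) - 26069\right) = - 14566 \left(61 \left(-63\right) - 26069\right) = - 14566 \left(-3843 - 26069\right) = \left(-14566\right) \left(-29912\right) = 435698192$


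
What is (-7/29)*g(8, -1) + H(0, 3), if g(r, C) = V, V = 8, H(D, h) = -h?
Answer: -143/29 ≈ -4.9310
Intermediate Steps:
g(r, C) = 8
(-7/29)*g(8, -1) + H(0, 3) = -7/29*8 - 1*3 = -7*1/29*8 - 3 = -7/29*8 - 3 = -56/29 - 3 = -143/29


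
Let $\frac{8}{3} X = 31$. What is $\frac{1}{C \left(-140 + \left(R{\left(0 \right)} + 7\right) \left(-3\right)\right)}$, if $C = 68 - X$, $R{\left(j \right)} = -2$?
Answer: $- \frac{8}{69905} \approx -0.00011444$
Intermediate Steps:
$X = \frac{93}{8}$ ($X = \frac{3}{8} \cdot 31 = \frac{93}{8} \approx 11.625$)
$C = \frac{451}{8}$ ($C = 68 - \frac{93}{8} = \frac{451}{8} \approx 56.375$)
$\frac{1}{C \left(-140 + \left(R{\left(0 \right)} + 7\right) \left(-3\right)\right)} = \frac{1}{\frac{451}{8} \left(-140 + \left(-2 + 7\right) \left(-3\right)\right)} = \frac{1}{\frac{451}{8} \left(-140 + 5 \left(-3\right)\right)} = \frac{1}{\frac{451}{8} \left(-140 - 15\right)} = \frac{1}{\frac{451}{8} \left(-155\right)} = \frac{1}{- \frac{69905}{8}} = - \frac{8}{69905}$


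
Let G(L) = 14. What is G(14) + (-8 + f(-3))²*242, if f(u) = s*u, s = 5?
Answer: 128032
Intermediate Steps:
f(u) = 5*u
G(14) + (-8 + f(-3))²*242 = 14 + (-8 + 5*(-3))²*242 = 14 + (-8 - 15)²*242 = 14 + (-23)²*242 = 14 + 529*242 = 14 + 128018 = 128032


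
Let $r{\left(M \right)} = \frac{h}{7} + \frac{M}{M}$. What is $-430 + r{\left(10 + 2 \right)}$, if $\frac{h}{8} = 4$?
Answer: $- \frac{2971}{7} \approx -424.43$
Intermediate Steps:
$h = 32$ ($h = 8 \cdot 4 = 32$)
$r{\left(M \right)} = \frac{39}{7}$ ($r{\left(M \right)} = \frac{32}{7} + \frac{M}{M} = 32 \cdot \frac{1}{7} + 1 = \frac{32}{7} + 1 = \frac{39}{7}$)
$-430 + r{\left(10 + 2 \right)} = -430 + \frac{39}{7} = - \frac{2971}{7}$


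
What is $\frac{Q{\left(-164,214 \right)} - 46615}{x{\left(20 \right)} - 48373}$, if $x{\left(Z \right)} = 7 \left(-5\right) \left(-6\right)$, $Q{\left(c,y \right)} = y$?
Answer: $\frac{46401}{48163} \approx 0.96342$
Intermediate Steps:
$x{\left(Z \right)} = 210$ ($x{\left(Z \right)} = \left(-35\right) \left(-6\right) = 210$)
$\frac{Q{\left(-164,214 \right)} - 46615}{x{\left(20 \right)} - 48373} = \frac{214 - 46615}{210 - 48373} = - \frac{46401}{-48163} = \left(-46401\right) \left(- \frac{1}{48163}\right) = \frac{46401}{48163}$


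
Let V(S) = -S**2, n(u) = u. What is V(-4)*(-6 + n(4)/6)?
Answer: 256/3 ≈ 85.333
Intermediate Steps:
V(-4)*(-6 + n(4)/6) = (-1*(-4)**2)*(-6 + 4/6) = (-1*16)*(-6 + 4*(1/6)) = -16*(-6 + 2/3) = -16*(-16/3) = 256/3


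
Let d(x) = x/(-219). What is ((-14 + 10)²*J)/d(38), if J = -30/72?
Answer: 730/19 ≈ 38.421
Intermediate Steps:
d(x) = -x/219 (d(x) = x*(-1/219) = -x/219)
J = -5/12 (J = -30*1/72 = -5/12 ≈ -0.41667)
((-14 + 10)²*J)/d(38) = ((-14 + 10)²*(-5/12))/((-1/219*38)) = ((-4)²*(-5/12))/(-38/219) = (16*(-5/12))*(-219/38) = -20/3*(-219/38) = 730/19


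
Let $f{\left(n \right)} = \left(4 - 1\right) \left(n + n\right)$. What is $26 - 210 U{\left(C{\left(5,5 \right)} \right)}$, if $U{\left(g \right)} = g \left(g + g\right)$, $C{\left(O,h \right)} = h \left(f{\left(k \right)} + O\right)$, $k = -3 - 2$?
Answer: $-6562474$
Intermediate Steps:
$k = -5$
$f{\left(n \right)} = 6 n$ ($f{\left(n \right)} = 3 \cdot 2 n = 6 n$)
$C{\left(O,h \right)} = h \left(-30 + O\right)$ ($C{\left(O,h \right)} = h \left(6 \left(-5\right) + O\right) = h \left(-30 + O\right)$)
$U{\left(g \right)} = 2 g^{2}$ ($U{\left(g \right)} = g 2 g = 2 g^{2}$)
$26 - 210 U{\left(C{\left(5,5 \right)} \right)} = 26 - 210 \cdot 2 \left(5 \left(-30 + 5\right)\right)^{2} = 26 - 210 \cdot 2 \left(5 \left(-25\right)\right)^{2} = 26 - 210 \cdot 2 \left(-125\right)^{2} = 26 - 210 \cdot 2 \cdot 15625 = 26 - 6562500 = -6562474$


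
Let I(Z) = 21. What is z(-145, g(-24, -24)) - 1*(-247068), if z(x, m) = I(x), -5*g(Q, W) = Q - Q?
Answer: 247089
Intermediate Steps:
g(Q, W) = 0 (g(Q, W) = -(Q - Q)/5 = -⅕*0 = 0)
z(x, m) = 21
z(-145, g(-24, -24)) - 1*(-247068) = 21 - 1*(-247068) = 21 + 247068 = 247089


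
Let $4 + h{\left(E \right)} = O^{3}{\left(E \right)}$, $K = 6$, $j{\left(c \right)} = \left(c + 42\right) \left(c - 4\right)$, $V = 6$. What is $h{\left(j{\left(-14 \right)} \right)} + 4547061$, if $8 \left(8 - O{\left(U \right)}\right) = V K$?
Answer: $\frac{36376799}{8} \approx 4.5471 \cdot 10^{6}$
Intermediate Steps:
$j{\left(c \right)} = \left(-4 + c\right) \left(42 + c\right)$ ($j{\left(c \right)} = \left(42 + c\right) \left(-4 + c\right) = \left(-4 + c\right) \left(42 + c\right)$)
$O{\left(U \right)} = \frac{7}{2}$ ($O{\left(U \right)} = 8 - \frac{6 \cdot 6}{8} = 8 - \frac{9}{2} = \frac{7}{2}$)
$h{\left(E \right)} = \frac{311}{8}$ ($h{\left(E \right)} = -4 + \left(\frac{7}{2}\right)^{3} = -4 + \frac{343}{8} = \frac{311}{8}$)
$h{\left(j{\left(-14 \right)} \right)} + 4547061 = \frac{311}{8} + 4547061 = \frac{36376799}{8}$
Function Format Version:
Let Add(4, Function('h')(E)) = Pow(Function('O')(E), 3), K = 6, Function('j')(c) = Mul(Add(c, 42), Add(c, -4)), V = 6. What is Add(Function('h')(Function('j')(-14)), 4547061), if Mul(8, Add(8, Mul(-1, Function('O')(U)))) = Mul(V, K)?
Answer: Rational(36376799, 8) ≈ 4.5471e+6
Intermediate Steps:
Function('j')(c) = Mul(Add(-4, c), Add(42, c)) (Function('j')(c) = Mul(Add(42, c), Add(-4, c)) = Mul(Add(-4, c), Add(42, c)))
Function('O')(U) = Rational(7, 2) (Function('O')(U) = Add(8, Mul(Rational(-1, 8), Mul(6, 6))) = Add(8, Mul(Rational(-1, 8), 36)) = Add(8, Rational(-9, 2)) = Rational(7, 2))
Function('h')(E) = Rational(311, 8) (Function('h')(E) = Add(-4, Pow(Rational(7, 2), 3)) = Add(-4, Rational(343, 8)) = Rational(311, 8))
Add(Function('h')(Function('j')(-14)), 4547061) = Add(Rational(311, 8), 4547061) = Rational(36376799, 8)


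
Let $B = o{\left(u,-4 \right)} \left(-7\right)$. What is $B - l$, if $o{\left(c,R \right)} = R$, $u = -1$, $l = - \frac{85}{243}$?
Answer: $\frac{6889}{243} \approx 28.35$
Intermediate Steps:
$l = - \frac{85}{243}$ ($l = \left(-85\right) \frac{1}{243} = - \frac{85}{243} \approx -0.34979$)
$B = 28$ ($B = \left(-4\right) \left(-7\right) = 28$)
$B - l = 28 - - \frac{85}{243} = 28 + \frac{85}{243} = \frac{6889}{243}$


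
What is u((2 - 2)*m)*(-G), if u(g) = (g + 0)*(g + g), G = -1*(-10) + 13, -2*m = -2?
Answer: 0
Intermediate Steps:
m = 1 (m = -½*(-2) = 1)
G = 23 (G = 10 + 13 = 23)
u(g) = 2*g² (u(g) = g*(2*g) = 2*g²)
u((2 - 2)*m)*(-G) = (2*((2 - 2)*1)²)*(-1*23) = (2*(0*1)²)*(-23) = (2*0²)*(-23) = (2*0)*(-23) = 0*(-23) = 0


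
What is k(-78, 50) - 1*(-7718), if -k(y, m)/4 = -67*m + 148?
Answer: 20526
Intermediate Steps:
k(y, m) = -592 + 268*m (k(y, m) = -4*(-67*m + 148) = -4*(148 - 67*m) = -592 + 268*m)
k(-78, 50) - 1*(-7718) = (-592 + 268*50) - 1*(-7718) = (-592 + 13400) + 7718 = 12808 + 7718 = 20526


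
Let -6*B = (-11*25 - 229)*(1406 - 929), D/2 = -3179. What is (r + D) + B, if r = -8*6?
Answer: 33662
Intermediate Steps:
D = -6358 (D = 2*(-3179) = -6358)
B = 40068 (B = -(-11*25 - 229)*(1406 - 929)/6 = -(-275 - 229)*477/6 = -(-84)*477 = -⅙*(-240408) = 40068)
r = -48
(r + D) + B = (-48 - 6358) + 40068 = -6406 + 40068 = 33662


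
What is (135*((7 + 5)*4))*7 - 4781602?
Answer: -4736242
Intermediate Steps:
(135*((7 + 5)*4))*7 - 4781602 = (135*(12*4))*7 - 4781602 = (135*48)*7 - 4781602 = 6480*7 - 4781602 = 45360 - 4781602 = -4736242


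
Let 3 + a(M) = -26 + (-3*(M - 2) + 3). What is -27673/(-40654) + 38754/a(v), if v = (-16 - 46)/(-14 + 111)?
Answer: -76387728905/35653558 ≈ -2142.5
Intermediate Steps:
v = -62/97 ≈ -0.63918
a(M) = -20 - 3*M (a(M) = -3 + (-26 + (-3*(M - 2) + 3)) = -3 + (-26 + (-3*(-2 + M) + 3)) = -3 + (-26 + ((6 - 3*M) + 3)) = -3 + (-26 + (9 - 3*M)) = -3 + (-17 - 3*M) = -20 - 3*M)
-27673/(-40654) + 38754/a(v) = -27673/(-40654) + 38754/(-20 - 3*(-62/97)) = -27673*(-1/40654) + 38754/(-20 + 186/97) = 27673/40654 + 38754/(-1754/97) = 27673/40654 + 38754*(-97/1754) = 27673/40654 - 1879569/877 = -76387728905/35653558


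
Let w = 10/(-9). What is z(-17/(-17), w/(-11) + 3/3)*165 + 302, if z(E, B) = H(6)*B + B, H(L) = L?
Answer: 4721/3 ≈ 1573.7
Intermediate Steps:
w = -10/9 (w = 10*(-1/9) = -10/9 ≈ -1.1111)
z(E, B) = 7*B (z(E, B) = 6*B + B = 7*B)
z(-17/(-17), w/(-11) + 3/3)*165 + 302 = (7*(-10/9/(-11) + 3/3))*165 + 302 = (7*(-10/9*(-1/11) + 3*(1/3)))*165 + 302 = (7*(10/99 + 1))*165 + 302 = (7*(109/99))*165 + 302 = (763/99)*165 + 302 = 3815/3 + 302 = 4721/3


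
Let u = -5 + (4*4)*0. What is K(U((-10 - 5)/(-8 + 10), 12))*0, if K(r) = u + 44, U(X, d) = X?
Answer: 0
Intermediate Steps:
u = -5 (u = -5 + 16*0 = -5 + 0 = -5)
K(r) = 39 (K(r) = -5 + 44 = 39)
K(U((-10 - 5)/(-8 + 10), 12))*0 = 39*0 = 0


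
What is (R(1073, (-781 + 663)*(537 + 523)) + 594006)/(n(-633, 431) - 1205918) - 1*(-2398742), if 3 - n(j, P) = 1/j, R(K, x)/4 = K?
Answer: 915532699940657/381672097 ≈ 2.3987e+6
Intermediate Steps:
R(K, x) = 4*K
n(j, P) = 3 - 1/j
(R(1073, (-781 + 663)*(537 + 523)) + 594006)/(n(-633, 431) - 1205918) - 1*(-2398742) = (4*1073 + 594006)/((3 - 1/(-633)) - 1205918) - 1*(-2398742) = (4292 + 594006)/((3 - 1*(-1/633)) - 1205918) + 2398742 = 598298/((3 + 1/633) - 1205918) + 2398742 = 598298/(1900/633 - 1205918) + 2398742 = 598298/(-763344194/633) + 2398742 = 598298*(-633/763344194) + 2398742 = -189361317/381672097 + 2398742 = 915532699940657/381672097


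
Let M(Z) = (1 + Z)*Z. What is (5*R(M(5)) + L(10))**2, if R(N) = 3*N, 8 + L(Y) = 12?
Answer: 206116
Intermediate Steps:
L(Y) = 4 (L(Y) = -8 + 12 = 4)
M(Z) = Z*(1 + Z)
(5*R(M(5)) + L(10))**2 = (5*(3*(5*(1 + 5))) + 4)**2 = (5*(3*(5*6)) + 4)**2 = (5*(3*30) + 4)**2 = (5*90 + 4)**2 = (450 + 4)**2 = 454**2 = 206116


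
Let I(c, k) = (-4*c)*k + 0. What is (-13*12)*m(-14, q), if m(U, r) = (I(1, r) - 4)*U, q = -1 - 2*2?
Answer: 34944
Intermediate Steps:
q = -5 (q = -1 - 4 = -5)
I(c, k) = -4*c*k (I(c, k) = -4*c*k + 0 = -4*c*k)
m(U, r) = U*(-4 - 4*r) (m(U, r) = (-4*1*r - 4)*U = (-4*r - 4)*U = (-4 - 4*r)*U = U*(-4 - 4*r))
(-13*12)*m(-14, q) = (-13*12)*(-4*(-14)*(1 - 5)) = -(-624)*(-14)*(-4) = -156*(-224) = 34944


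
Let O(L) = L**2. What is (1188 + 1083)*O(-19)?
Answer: 819831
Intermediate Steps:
(1188 + 1083)*O(-19) = (1188 + 1083)*(-19)**2 = 2271*361 = 819831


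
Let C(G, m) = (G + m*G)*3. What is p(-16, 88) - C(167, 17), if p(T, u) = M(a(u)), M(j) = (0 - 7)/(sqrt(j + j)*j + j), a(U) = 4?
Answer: -36071/4 - sqrt(2)/2 ≈ -9018.5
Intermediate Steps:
C(G, m) = 3*G + 3*G*m (C(G, m) = (G + G*m)*3 = 3*G + 3*G*m)
M(j) = -7/(j + sqrt(2)*j**(3/2)) (M(j) = -7/(sqrt(2*j)*j + j) = -7/((sqrt(2)*sqrt(j))*j + j) = -7/(sqrt(2)*j**(3/2) + j) = -7/(j + sqrt(2)*j**(3/2)))
p(T, u) = -7/(4 + 8*sqrt(2)) (p(T, u) = -7/(4 + sqrt(2)*4**(3/2)) = -7/(4 + sqrt(2)*8) = -7/(4 + 8*sqrt(2)))
p(-16, 88) - C(167, 17) = (1/4 - sqrt(2)/2) - 3*167*(1 + 17) = (1/4 - sqrt(2)/2) - 3*167*18 = (1/4 - sqrt(2)/2) - 1*9018 = (1/4 - sqrt(2)/2) - 9018 = -36071/4 - sqrt(2)/2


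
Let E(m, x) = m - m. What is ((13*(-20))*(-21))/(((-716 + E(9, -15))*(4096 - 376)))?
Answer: -91/44392 ≈ -0.0020499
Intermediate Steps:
E(m, x) = 0
((13*(-20))*(-21))/(((-716 + E(9, -15))*(4096 - 376))) = ((13*(-20))*(-21))/(((-716 + 0)*(4096 - 376))) = (-260*(-21))/((-716*3720)) = 5460/(-2663520) = 5460*(-1/2663520) = -91/44392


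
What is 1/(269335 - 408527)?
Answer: -1/139192 ≈ -7.1843e-6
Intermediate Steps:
1/(269335 - 408527) = 1/(-139192) = -1/139192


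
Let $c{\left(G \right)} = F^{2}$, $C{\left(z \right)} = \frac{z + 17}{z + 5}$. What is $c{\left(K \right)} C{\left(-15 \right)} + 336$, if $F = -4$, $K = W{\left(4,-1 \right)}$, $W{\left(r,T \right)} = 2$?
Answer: $\frac{1664}{5} \approx 332.8$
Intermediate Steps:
$K = 2$
$C{\left(z \right)} = \frac{17 + z}{5 + z}$
$c{\left(G \right)} = 16$ ($c{\left(G \right)} = \left(-4\right)^{2} = 16$)
$c{\left(K \right)} C{\left(-15 \right)} + 336 = 16 \frac{17 - 15}{5 - 15} + 336 = 16 \frac{1}{-10} \cdot 2 + 336 = 16 \left(\left(- \frac{1}{10}\right) 2\right) + 336 = 16 \left(- \frac{1}{5}\right) + 336 = - \frac{16}{5} + 336 = \frac{1664}{5}$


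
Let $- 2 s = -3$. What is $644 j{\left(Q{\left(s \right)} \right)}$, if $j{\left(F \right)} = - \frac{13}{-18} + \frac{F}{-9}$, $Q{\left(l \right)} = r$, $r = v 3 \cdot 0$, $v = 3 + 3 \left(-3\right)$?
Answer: $\frac{4186}{9} \approx 465.11$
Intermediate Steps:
$v = -6$ ($v = 3 - 9 = -6$)
$s = \frac{3}{2}$ ($s = \left(- \frac{1}{2}\right) \left(-3\right) = \frac{3}{2} \approx 1.5$)
$r = 0$ ($r = \left(-6\right) 3 \cdot 0 = \left(-18\right) 0 = 0$)
$Q{\left(l \right)} = 0$
$j{\left(F \right)} = \frac{13}{18} - \frac{F}{9}$ ($j{\left(F \right)} = \left(-13\right) \left(- \frac{1}{18}\right) + F \left(- \frac{1}{9}\right) = \frac{13}{18} - \frac{F}{9}$)
$644 j{\left(Q{\left(s \right)} \right)} = 644 \left(\frac{13}{18} - 0\right) = 644 \left(\frac{13}{18} + 0\right) = 644 \cdot \frac{13}{18} = \frac{4186}{9}$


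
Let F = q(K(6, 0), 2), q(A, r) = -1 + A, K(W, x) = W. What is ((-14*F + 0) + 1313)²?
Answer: 1545049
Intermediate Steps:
F = 5 (F = -1 + 6 = 5)
((-14*F + 0) + 1313)² = ((-14*5 + 0) + 1313)² = ((-70 + 0) + 1313)² = (-70 + 1313)² = 1243² = 1545049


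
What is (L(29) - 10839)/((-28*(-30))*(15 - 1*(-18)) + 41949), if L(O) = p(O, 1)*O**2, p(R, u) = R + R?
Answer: 37939/69669 ≈ 0.54456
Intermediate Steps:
p(R, u) = 2*R
L(O) = 2*O**3 (L(O) = (2*O)*O**2 = 2*O**3)
(L(29) - 10839)/((-28*(-30))*(15 - 1*(-18)) + 41949) = (2*29**3 - 10839)/((-28*(-30))*(15 - 1*(-18)) + 41949) = (2*24389 - 10839)/(840*(15 + 18) + 41949) = (48778 - 10839)/(840*33 + 41949) = 37939/(27720 + 41949) = 37939/69669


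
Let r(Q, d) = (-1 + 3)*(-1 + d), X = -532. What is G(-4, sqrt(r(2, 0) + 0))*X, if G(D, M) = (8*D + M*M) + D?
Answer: 20216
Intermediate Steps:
r(Q, d) = -2 + 2*d (r(Q, d) = 2*(-1 + d) = -2 + 2*d)
G(D, M) = M**2 + 9*D (G(D, M) = (8*D + M**2) + D = (M**2 + 8*D) + D = M**2 + 9*D)
G(-4, sqrt(r(2, 0) + 0))*X = ((sqrt((-2 + 2*0) + 0))**2 + 9*(-4))*(-532) = ((sqrt((-2 + 0) + 0))**2 - 36)*(-532) = ((sqrt(-2 + 0))**2 - 36)*(-532) = ((sqrt(-2))**2 - 36)*(-532) = ((I*sqrt(2))**2 - 36)*(-532) = (-2 - 36)*(-532) = -38*(-532) = 20216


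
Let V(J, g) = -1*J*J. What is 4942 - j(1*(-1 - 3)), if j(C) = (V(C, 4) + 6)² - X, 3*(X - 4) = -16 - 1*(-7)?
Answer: 4843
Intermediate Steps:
X = 1 (X = 4 + (-16 - 1*(-7))/3 = 4 + (-16 + 7)/3 = 4 + (⅓)*(-9) = 4 - 3 = 1)
V(J, g) = -J² (V(J, g) = -J*J = -J²)
j(C) = -1 + (6 - C²)² (j(C) = (-C² + 6)² - 1*1 = (6 - C²)² - 1 = -1 + (6 - C²)²)
4942 - j(1*(-1 - 3)) = 4942 - (-1 + (-6 + (1*(-1 - 3))²)²) = 4942 - (-1 + (-6 + (1*(-4))²)²) = 4942 - (-1 + (-6 + (-4)²)²) = 4942 - (-1 + (-6 + 16)²) = 4942 - (-1 + 10²) = 4942 - (-1 + 100) = 4942 - 1*99 = 4942 - 99 = 4843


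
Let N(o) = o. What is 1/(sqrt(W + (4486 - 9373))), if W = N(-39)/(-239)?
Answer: -I*sqrt(279141006)/1167954 ≈ -0.014305*I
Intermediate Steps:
W = 39/239 (W = -39/(-239) = -39*(-1/239) = 39/239 ≈ 0.16318)
1/(sqrt(W + (4486 - 9373))) = 1/(sqrt(39/239 + (4486 - 9373))) = 1/(sqrt(39/239 - 4887)) = 1/(sqrt(-1167954/239)) = 1/(I*sqrt(279141006)/239) = -I*sqrt(279141006)/1167954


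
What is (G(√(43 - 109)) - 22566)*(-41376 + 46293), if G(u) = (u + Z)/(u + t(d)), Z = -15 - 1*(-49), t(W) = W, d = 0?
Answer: -110952105 - 2533*I*√66 ≈ -1.1095e+8 - 20578.0*I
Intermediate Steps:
Z = 34 (Z = -15 + 49 = 34)
G(u) = (34 + u)/u (G(u) = (u + 34)/(u + 0) = (34 + u)/u)
(G(√(43 - 109)) - 22566)*(-41376 + 46293) = ((34 + √(43 - 109))/(√(43 - 109)) - 22566)*(-41376 + 46293) = ((34 + √(-66))/(√(-66)) - 22566)*4917 = ((34 + I*√66)/((I*√66)) - 22566)*4917 = ((-I*√66/66)*(34 + I*√66) - 22566)*4917 = (-I*√66*(34 + I*√66)/66 - 22566)*4917 = (-22566 - I*√66*(34 + I*√66)/66)*4917 = -110957022 - 149*I*√66*(34 + I*√66)/2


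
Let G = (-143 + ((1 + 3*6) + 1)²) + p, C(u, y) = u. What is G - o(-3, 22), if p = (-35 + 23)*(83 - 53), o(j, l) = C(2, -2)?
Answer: -105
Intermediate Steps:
o(j, l) = 2
p = -360 (p = -12*30 = -360)
G = -103 (G = (-143 + ((1 + 3*6) + 1)²) - 360 = (-143 + ((1 + 18) + 1)²) - 360 = (-143 + (19 + 1)²) - 360 = (-143 + 20²) - 360 = (-143 + 400) - 360 = 257 - 360 = -103)
G - o(-3, 22) = -103 - 1*2 = -103 - 2 = -105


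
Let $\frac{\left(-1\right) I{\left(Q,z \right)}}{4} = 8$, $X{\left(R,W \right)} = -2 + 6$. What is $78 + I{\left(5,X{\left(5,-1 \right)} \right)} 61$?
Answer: $-1874$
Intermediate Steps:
$X{\left(R,W \right)} = 4$
$I{\left(Q,z \right)} = -32$ ($I{\left(Q,z \right)} = \left(-4\right) 8 = -32$)
$78 + I{\left(5,X{\left(5,-1 \right)} \right)} 61 = 78 - 1952 = -1874$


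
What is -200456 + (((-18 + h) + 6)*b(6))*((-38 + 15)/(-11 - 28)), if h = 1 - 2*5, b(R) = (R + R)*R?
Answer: -2617520/13 ≈ -2.0135e+5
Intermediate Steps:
b(R) = 2*R² (b(R) = (2*R)*R = 2*R²)
h = -9 (h = 1 - 10 = -9)
-200456 + (((-18 + h) + 6)*b(6))*((-38 + 15)/(-11 - 28)) = -200456 + (((-18 - 9) + 6)*(2*6²))*((-38 + 15)/(-11 - 28)) = -200456 + ((-27 + 6)*(2*36))*(-23/(-39)) = -200456 + (-21*72)*(-23*(-1/39)) = -200456 - 1512*23/39 = -200456 - 11592/13 = -2617520/13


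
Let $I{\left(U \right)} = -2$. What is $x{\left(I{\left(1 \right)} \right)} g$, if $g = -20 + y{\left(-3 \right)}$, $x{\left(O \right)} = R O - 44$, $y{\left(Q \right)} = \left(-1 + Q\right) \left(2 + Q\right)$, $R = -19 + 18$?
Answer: $672$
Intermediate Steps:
$R = -1$
$x{\left(O \right)} = -44 - O$ ($x{\left(O \right)} = - O - 44 = -44 - O$)
$g = -16$ ($g = -20 - \left(5 - 9\right) = -20 - -4 = -20 + 4 = -16$)
$x{\left(I{\left(1 \right)} \right)} g = \left(-44 - -2\right) \left(-16\right) = \left(-44 + 2\right) \left(-16\right) = \left(-42\right) \left(-16\right) = 672$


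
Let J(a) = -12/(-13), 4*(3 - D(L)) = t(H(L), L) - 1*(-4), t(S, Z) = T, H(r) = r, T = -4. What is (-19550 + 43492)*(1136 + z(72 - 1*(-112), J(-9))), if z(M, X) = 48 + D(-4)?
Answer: 28419154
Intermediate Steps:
t(S, Z) = -4
D(L) = 3 (D(L) = 3 - (-4 - 1*(-4))/4 = 3 - (-4 + 4)/4 = 3 - 1/4*0 = 3 + 0 = 3)
J(a) = 12/13 (J(a) = -12*(-1/13) = 12/13)
z(M, X) = 51 (z(M, X) = 48 + 3 = 51)
(-19550 + 43492)*(1136 + z(72 - 1*(-112), J(-9))) = (-19550 + 43492)*(1136 + 51) = 23942*1187 = 28419154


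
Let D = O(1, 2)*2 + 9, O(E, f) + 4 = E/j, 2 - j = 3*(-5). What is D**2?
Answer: 361/289 ≈ 1.2491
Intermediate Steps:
j = 17 (j = 2 - 3*(-5) = 2 - 1*(-15) = 2 + 15 = 17)
O(E, f) = -4 + E/17
D = 19/17 (D = (-4 + (1/17)*1)*2 + 9 = (-4 + 1/17)*2 + 9 = -67/17*2 + 9 = -134/17 + 9 = 19/17 ≈ 1.1176)
D**2 = (19/17)**2 = 361/289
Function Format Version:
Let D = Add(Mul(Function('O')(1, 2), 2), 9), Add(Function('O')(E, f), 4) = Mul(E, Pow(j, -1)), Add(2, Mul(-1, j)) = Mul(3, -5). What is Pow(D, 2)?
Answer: Rational(361, 289) ≈ 1.2491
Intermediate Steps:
j = 17 (j = Add(2, Mul(-1, Mul(3, -5))) = Add(2, Mul(-1, -15)) = Add(2, 15) = 17)
Function('O')(E, f) = Add(-4, Mul(Rational(1, 17), E)) (Function('O')(E, f) = Add(-4, Mul(E, Pow(17, -1))) = Add(-4, Mul(E, Rational(1, 17))) = Add(-4, Mul(Rational(1, 17), E)))
D = Rational(19, 17) (D = Add(Mul(Add(-4, Mul(Rational(1, 17), 1)), 2), 9) = Add(Mul(Add(-4, Rational(1, 17)), 2), 9) = Add(Mul(Rational(-67, 17), 2), 9) = Add(Rational(-134, 17), 9) = Rational(19, 17) ≈ 1.1176)
Pow(D, 2) = Pow(Rational(19, 17), 2) = Rational(361, 289)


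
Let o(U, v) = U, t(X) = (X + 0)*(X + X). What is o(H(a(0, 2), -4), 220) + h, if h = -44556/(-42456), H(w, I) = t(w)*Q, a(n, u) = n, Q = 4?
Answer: 3713/3538 ≈ 1.0495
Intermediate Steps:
t(X) = 2*X**2 (t(X) = X*(2*X) = 2*X**2)
H(w, I) = 8*w**2 (H(w, I) = (2*w**2)*4 = 8*w**2)
h = 3713/3538 (h = -44556*(-1/42456) = 3713/3538 ≈ 1.0495)
o(H(a(0, 2), -4), 220) + h = 8*0**2 + 3713/3538 = 8*0 + 3713/3538 = 0 + 3713/3538 = 3713/3538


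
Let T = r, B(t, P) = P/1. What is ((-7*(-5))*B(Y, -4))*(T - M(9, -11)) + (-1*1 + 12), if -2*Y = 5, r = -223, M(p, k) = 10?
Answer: 32631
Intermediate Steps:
Y = -5/2 (Y = -1/2*5 = -5/2 ≈ -2.5000)
B(t, P) = P (B(t, P) = P*1 = P)
T = -223
((-7*(-5))*B(Y, -4))*(T - M(9, -11)) + (-1*1 + 12) = (-7*(-5)*(-4))*(-223 - 1*10) + (-1*1 + 12) = (35*(-4))*(-223 - 10) + (-1 + 12) = -140*(-233) + 11 = 32620 + 11 = 32631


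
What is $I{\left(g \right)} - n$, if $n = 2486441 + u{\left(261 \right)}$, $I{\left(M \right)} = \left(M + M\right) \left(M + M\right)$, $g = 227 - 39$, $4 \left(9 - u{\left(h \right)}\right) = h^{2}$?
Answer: $- \frac{9312175}{4} \approx -2.328 \cdot 10^{6}$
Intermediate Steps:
$u{\left(h \right)} = 9 - \frac{h^{2}}{4}$
$g = 188$
$I{\left(M \right)} = 4 M^{2}$ ($I{\left(M \right)} = 2 M 2 M = 4 M^{2}$)
$n = \frac{9877679}{4}$ ($n = 2486441 + \left(9 - \frac{261^{2}}{4}\right) = 2486441 + \left(9 - \frac{68121}{4}\right) = 2486441 - \frac{68085}{4} = \frac{9877679}{4} \approx 2.4694 \cdot 10^{6}$)
$I{\left(g \right)} - n = 4 \cdot 188^{2} - \frac{9877679}{4} = 4 \cdot 35344 - \frac{9877679}{4} = 141376 - \frac{9877679}{4} = - \frac{9312175}{4}$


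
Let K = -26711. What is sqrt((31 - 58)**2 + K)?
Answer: I*sqrt(25982) ≈ 161.19*I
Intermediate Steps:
sqrt((31 - 58)**2 + K) = sqrt((31 - 58)**2 - 26711) = sqrt((-27)**2 - 26711) = sqrt(729 - 26711) = sqrt(-25982) = I*sqrt(25982)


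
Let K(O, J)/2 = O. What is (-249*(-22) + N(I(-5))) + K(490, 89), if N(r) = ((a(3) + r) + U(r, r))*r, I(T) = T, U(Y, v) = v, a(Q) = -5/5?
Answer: 6513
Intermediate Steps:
a(Q) = -1 (a(Q) = -5*⅕ = -1)
K(O, J) = 2*O
N(r) = r*(-1 + 2*r) (N(r) = ((-1 + r) + r)*r = (-1 + 2*r)*r = r*(-1 + 2*r))
(-249*(-22) + N(I(-5))) + K(490, 89) = (-249*(-22) - 5*(-1 + 2*(-5))) + 2*490 = (5478 - 5*(-1 - 10)) + 980 = (5478 - 5*(-11)) + 980 = (5478 + 55) + 980 = 5533 + 980 = 6513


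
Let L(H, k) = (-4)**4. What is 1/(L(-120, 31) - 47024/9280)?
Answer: 580/145541 ≈ 0.0039851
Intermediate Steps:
L(H, k) = 256
1/(L(-120, 31) - 47024/9280) = 1/(256 - 47024/9280) = 1/(256 - 47024*1/9280) = 1/(256 - 2939/580) = 1/(145541/580) = 580/145541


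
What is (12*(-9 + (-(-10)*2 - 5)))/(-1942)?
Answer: -36/971 ≈ -0.037075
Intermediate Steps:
(12*(-9 + (-(-10)*2 - 5)))/(-1942) = (12*(-9 + (-2*(-10) - 5)))*(-1/1942) = (12*(-9 + (20 - 5)))*(-1/1942) = (12*(-9 + 15))*(-1/1942) = (12*6)*(-1/1942) = 72*(-1/1942) = -36/971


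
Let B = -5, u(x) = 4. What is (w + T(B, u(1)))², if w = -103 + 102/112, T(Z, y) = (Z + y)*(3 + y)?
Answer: 37319881/3136 ≈ 11900.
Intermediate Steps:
T(Z, y) = (3 + y)*(Z + y)
w = -5717/56 (w = -103 + 102*(1/112) = -103 + 51/56 = -5717/56 ≈ -102.09)
(w + T(B, u(1)))² = (-5717/56 + (4² + 3*(-5) + 3*4 - 5*4))² = (-5717/56 + (16 - 15 + 12 - 20))² = (-5717/56 - 7)² = (-6109/56)² = 37319881/3136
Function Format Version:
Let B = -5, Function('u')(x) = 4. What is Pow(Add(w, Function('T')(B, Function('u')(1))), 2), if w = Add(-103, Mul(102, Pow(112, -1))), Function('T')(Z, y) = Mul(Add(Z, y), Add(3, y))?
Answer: Rational(37319881, 3136) ≈ 11900.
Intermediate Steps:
Function('T')(Z, y) = Mul(Add(3, y), Add(Z, y))
w = Rational(-5717, 56) (w = Add(-103, Mul(102, Rational(1, 112))) = Add(-103, Rational(51, 56)) = Rational(-5717, 56) ≈ -102.09)
Pow(Add(w, Function('T')(B, Function('u')(1))), 2) = Pow(Add(Rational(-5717, 56), Add(Pow(4, 2), Mul(3, -5), Mul(3, 4), Mul(-5, 4))), 2) = Pow(Add(Rational(-5717, 56), Add(16, -15, 12, -20)), 2) = Pow(Add(Rational(-5717, 56), -7), 2) = Pow(Rational(-6109, 56), 2) = Rational(37319881, 3136)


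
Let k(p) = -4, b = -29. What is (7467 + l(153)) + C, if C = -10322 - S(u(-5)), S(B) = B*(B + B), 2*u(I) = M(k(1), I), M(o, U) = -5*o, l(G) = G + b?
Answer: -2931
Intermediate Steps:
l(G) = -29 + G (l(G) = G - 29 = -29 + G)
u(I) = 10 (u(I) = (-5*(-4))/2 = (½)*20 = 10)
S(B) = 2*B² (S(B) = B*(2*B) = 2*B²)
C = -10522 (C = -10322 - 2*10² = -10322 - 2*100 = -10322 - 1*200 = -10322 - 200 = -10522)
(7467 + l(153)) + C = (7467 + (-29 + 153)) - 10522 = (7467 + 124) - 10522 = 7591 - 10522 = -2931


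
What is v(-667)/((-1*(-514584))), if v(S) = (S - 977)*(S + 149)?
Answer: 5069/3063 ≈ 1.6549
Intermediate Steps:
v(S) = (-977 + S)*(149 + S)
v(-667)/((-1*(-514584))) = (-145573 + (-667)² - 828*(-667))/((-1*(-514584))) = (-145573 + 444889 + 552276)/514584 = 851592*(1/514584) = 5069/3063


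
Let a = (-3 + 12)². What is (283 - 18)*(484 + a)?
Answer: 149725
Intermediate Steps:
a = 81 (a = 9² = 81)
(283 - 18)*(484 + a) = (283 - 18)*(484 + 81) = 265*565 = 149725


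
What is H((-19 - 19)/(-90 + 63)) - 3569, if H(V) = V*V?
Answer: -2600357/729 ≈ -3567.0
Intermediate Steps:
H(V) = V²
H((-19 - 19)/(-90 + 63)) - 3569 = ((-19 - 19)/(-90 + 63))² - 3569 = (-38/(-27))² - 3569 = (-38*(-1/27))² - 3569 = (38/27)² - 3569 = 1444/729 - 3569 = -2600357/729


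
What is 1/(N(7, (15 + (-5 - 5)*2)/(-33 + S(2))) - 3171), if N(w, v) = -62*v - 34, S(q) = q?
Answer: -1/3215 ≈ -0.00031104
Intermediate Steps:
N(w, v) = -34 - 62*v
1/(N(7, (15 + (-5 - 5)*2)/(-33 + S(2))) - 3171) = 1/((-34 - 62*(15 + (-5 - 5)*2)/(-33 + 2)) - 3171) = 1/((-34 - 62*(15 - 10*2)/(-31)) - 3171) = 1/((-34 - 62*(15 - 20)*(-1)/31) - 3171) = 1/((-34 - (-310)*(-1)/31) - 3171) = 1/((-34 - 62*5/31) - 3171) = 1/((-34 - 10) - 3171) = 1/(-44 - 3171) = 1/(-3215) = -1/3215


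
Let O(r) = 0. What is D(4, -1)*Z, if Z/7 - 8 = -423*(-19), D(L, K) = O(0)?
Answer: 0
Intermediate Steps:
D(L, K) = 0
Z = 56315 (Z = 56 + 7*(-423*(-19)) = 56 + 7*8037 = 56 + 56259 = 56315)
D(4, -1)*Z = 0*56315 = 0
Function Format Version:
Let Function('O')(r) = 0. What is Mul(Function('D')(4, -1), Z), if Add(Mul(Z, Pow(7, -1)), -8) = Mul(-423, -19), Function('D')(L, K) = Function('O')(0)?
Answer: 0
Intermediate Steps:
Function('D')(L, K) = 0
Z = 56315 (Z = Add(56, Mul(7, Mul(-423, -19))) = Add(56, Mul(7, 8037)) = Add(56, 56259) = 56315)
Mul(Function('D')(4, -1), Z) = Mul(0, 56315) = 0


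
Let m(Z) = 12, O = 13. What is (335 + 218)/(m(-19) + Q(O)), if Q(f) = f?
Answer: 553/25 ≈ 22.120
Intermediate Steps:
(335 + 218)/(m(-19) + Q(O)) = (335 + 218)/(12 + 13) = 553/25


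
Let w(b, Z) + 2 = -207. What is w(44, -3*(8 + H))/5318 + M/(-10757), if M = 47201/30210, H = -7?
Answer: -17042382412/432046245615 ≈ -0.039446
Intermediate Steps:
w(b, Z) = -209 (w(b, Z) = -2 - 207 = -209)
M = 47201/30210 (M = 47201*(1/30210) = 47201/30210 ≈ 1.5624)
w(44, -3*(8 + H))/5318 + M/(-10757) = -209/5318 + (47201/30210)/(-10757) = -209*1/5318 + (47201/30210)*(-1/10757) = -209/5318 - 47201/324968970 = -17042382412/432046245615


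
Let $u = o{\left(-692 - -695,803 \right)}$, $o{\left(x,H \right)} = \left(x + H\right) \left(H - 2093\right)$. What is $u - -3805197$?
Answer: $2765457$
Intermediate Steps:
$o{\left(x,H \right)} = \left(-2093 + H\right) \left(H + x\right)$ ($o{\left(x,H \right)} = \left(H + x\right) \left(-2093 + H\right) = \left(-2093 + H\right) \left(H + x\right)$)
$u = -1039740$ ($u = 803^{2} - 1680679 - 2093 \left(-692 - -695\right) + 803 \left(-692 - -695\right) = 644809 - 1680679 - 2093 \left(-692 + 695\right) + 803 \left(-692 + 695\right) = 644809 - 1680679 - 6279 + 803 \cdot 3 = 644809 - 1680679 - 6279 + 2409 = -1039740$)
$u - -3805197 = -1039740 - -3805197 = -1039740 + 3805197 = 2765457$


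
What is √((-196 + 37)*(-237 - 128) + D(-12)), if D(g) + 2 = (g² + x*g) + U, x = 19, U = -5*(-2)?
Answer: 11*√479 ≈ 240.75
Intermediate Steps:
U = 10
D(g) = 8 + g² + 19*g (D(g) = -2 + ((g² + 19*g) + 10) = -2 + (10 + g² + 19*g) = 8 + g² + 19*g)
√((-196 + 37)*(-237 - 128) + D(-12)) = √((-196 + 37)*(-237 - 128) + (8 + (-12)² + 19*(-12))) = √(-159*(-365) + (8 + 144 - 228)) = √(58035 - 76) = √57959 = 11*√479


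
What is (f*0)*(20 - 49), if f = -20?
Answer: 0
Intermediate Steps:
(f*0)*(20 - 49) = (-20*0)*(20 - 49) = 0*(-29) = 0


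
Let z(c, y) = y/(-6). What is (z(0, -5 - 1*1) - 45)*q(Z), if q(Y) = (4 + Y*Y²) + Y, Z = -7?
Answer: 15224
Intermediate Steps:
q(Y) = 4 + Y + Y³ (q(Y) = (4 + Y³) + Y = 4 + Y + Y³)
z(c, y) = -y/6 (z(c, y) = y*(-⅙) = -y/6)
(z(0, -5 - 1*1) - 45)*q(Z) = (-(-5 - 1*1)/6 - 45)*(4 - 7 + (-7)³) = (-(-5 - 1)/6 - 45)*(4 - 7 - 343) = (-⅙*(-6) - 45)*(-346) = (1 - 45)*(-346) = -44*(-346) = 15224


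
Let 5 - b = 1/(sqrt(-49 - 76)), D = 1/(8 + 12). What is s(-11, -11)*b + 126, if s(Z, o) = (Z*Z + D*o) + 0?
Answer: 2913/4 + 2409*I*sqrt(5)/500 ≈ 728.25 + 10.773*I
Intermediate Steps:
D = 1/20 ≈ 0.050000
s(Z, o) = Z**2 + o/20 (s(Z, o) = (Z*Z + o/20) + 0 = (Z**2 + o/20) + 0 = Z**2 + o/20)
b = 5 + I*sqrt(5)/25 (b = 5 - 1/(sqrt(-49 - 76)) = 5 - 1/(sqrt(-125)) = 5 - 1/(5*I*sqrt(5)) = 5 - (-1)*I*sqrt(5)/25 = 5 + I*sqrt(5)/25 ≈ 5.0 + 0.089443*I)
s(-11, -11)*b + 126 = ((-11)**2 + (1/20)*(-11))*(5 + I*sqrt(5)/25) + 126 = (121 - 11/20)*(5 + I*sqrt(5)/25) + 126 = 2409*(5 + I*sqrt(5)/25)/20 + 126 = (2409/4 + 2409*I*sqrt(5)/500) + 126 = 2913/4 + 2409*I*sqrt(5)/500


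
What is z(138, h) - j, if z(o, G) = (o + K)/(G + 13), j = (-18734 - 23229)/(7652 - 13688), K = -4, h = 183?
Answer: -1853981/295764 ≈ -6.2684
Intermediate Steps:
j = 41963/6036 (j = -41963/(-6036) = -41963*(-1/6036) = 41963/6036 ≈ 6.9521)
z(o, G) = (-4 + o)/(13 + G) (z(o, G) = (o - 4)/(G + 13) = (-4 + o)/(13 + G))
z(138, h) - j = (-4 + 138)/(13 + 183) - 1*41963/6036 = 134/196 - 41963/6036 = (1/196)*134 - 41963/6036 = 67/98 - 41963/6036 = -1853981/295764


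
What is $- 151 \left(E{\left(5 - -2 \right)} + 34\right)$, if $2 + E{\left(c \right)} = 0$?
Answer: $-4832$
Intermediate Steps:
$E{\left(c \right)} = -2$ ($E{\left(c \right)} = -2 + 0 = -2$)
$- 151 \left(E{\left(5 - -2 \right)} + 34\right) = - 151 \left(-2 + 34\right) = \left(-151\right) 32 = -4832$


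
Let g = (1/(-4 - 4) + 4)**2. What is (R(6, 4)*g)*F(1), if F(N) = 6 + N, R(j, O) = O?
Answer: 6727/16 ≈ 420.44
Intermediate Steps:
g = 961/64 (g = (1/(-8) + 4)**2 = (-1/8 + 4)**2 = (31/8)**2 = 961/64 ≈ 15.016)
(R(6, 4)*g)*F(1) = (4*(961/64))*(6 + 1) = (961/16)*7 = 6727/16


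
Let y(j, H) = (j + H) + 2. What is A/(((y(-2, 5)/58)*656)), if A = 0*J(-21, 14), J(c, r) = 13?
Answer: 0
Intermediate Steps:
y(j, H) = 2 + H + j (y(j, H) = (H + j) + 2 = 2 + H + j)
A = 0 (A = 0*13 = 0)
A/(((y(-2, 5)/58)*656)) = 0/((((2 + 5 - 2)/58)*656)) = 0/(((5*(1/58))*656)) = 0/(((5/58)*656)) = 0/(1640/29) = 0*(29/1640) = 0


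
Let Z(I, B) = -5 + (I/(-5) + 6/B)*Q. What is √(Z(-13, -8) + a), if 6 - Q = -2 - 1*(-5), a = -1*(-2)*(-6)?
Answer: I*√1145/10 ≈ 3.3838*I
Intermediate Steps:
a = -12 (a = 2*(-6) = -12)
Q = 3 (Q = 6 - (-2 - 1*(-5)) = 6 - (-2 + 5) = 6 - 1*3 = 6 - 3 = 3)
Z(I, B) = -5 + 18/B - 3*I/5 (Z(I, B) = -5 + (I/(-5) + 6/B)*3 = -5 + (I*(-⅕) + 6/B)*3 = -5 + (-I/5 + 6/B)*3 = -5 + (6/B - I/5)*3 = -5 + (18/B - 3*I/5) = -5 + 18/B - 3*I/5)
√(Z(-13, -8) + a) = √((-5 + 18/(-8) - ⅗*(-13)) - 12) = √((-5 + 18*(-⅛) + 39/5) - 12) = √((-5 - 9/4 + 39/5) - 12) = √(11/20 - 12) = √(-229/20) = I*√1145/10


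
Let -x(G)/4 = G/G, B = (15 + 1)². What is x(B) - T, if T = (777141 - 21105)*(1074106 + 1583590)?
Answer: -2009313853060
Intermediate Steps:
B = 256 (B = 16² = 256)
x(G) = -4 (x(G) = -4*G/G = -4*1 = -4)
T = 2009313853056 (T = 756036*2657696 = 2009313853056)
x(B) - T = -4 - 1*2009313853056 = -4 - 2009313853056 = -2009313853060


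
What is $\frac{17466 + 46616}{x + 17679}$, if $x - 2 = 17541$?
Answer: $\frac{32041}{17611} \approx 1.8194$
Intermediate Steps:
$x = 17543$ ($x = 2 + 17541 = 17543$)
$\frac{17466 + 46616}{x + 17679} = \frac{17466 + 46616}{17543 + 17679} = \frac{64082}{35222} = 64082 \cdot \frac{1}{35222} = \frac{32041}{17611}$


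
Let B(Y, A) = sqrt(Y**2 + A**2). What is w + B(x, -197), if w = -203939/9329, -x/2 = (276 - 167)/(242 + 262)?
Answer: -203939/9329 + sqrt(2464538617)/252 ≈ 175.14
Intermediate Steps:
x = -109/252 (x = -2*(276 - 167)/(242 + 262) = -218/504 = -2*109/504 = -109/252 ≈ -0.43254)
B(Y, A) = sqrt(A**2 + Y**2)
w = -203939/9329 (w = -203939*1/9329 = -203939/9329 ≈ -21.861)
w + B(x, -197) = -203939/9329 + sqrt((-197)**2 + (-109/252)**2) = -203939/9329 + sqrt(38809 + 11881/63504) = -203939/9329 + sqrt(2464538617/63504) = -203939/9329 + sqrt(2464538617)/252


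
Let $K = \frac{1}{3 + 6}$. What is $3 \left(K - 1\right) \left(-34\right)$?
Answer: $\frac{272}{3} \approx 90.667$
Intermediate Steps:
$K = \frac{1}{9} \approx 0.11111$
$3 \left(K - 1\right) \left(-34\right) = 3 \left(\frac{1}{9} - 1\right) \left(-34\right) = 3 \left(- \frac{8}{9}\right) \left(-34\right) = \left(- \frac{8}{3}\right) \left(-34\right) = \frac{272}{3}$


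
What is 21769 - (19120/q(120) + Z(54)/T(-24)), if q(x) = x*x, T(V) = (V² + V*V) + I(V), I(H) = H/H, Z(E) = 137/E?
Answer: 13552986709/622620 ≈ 21768.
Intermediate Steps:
I(H) = 1
T(V) = 1 + 2*V² (T(V) = (V² + V*V) + 1 = (V² + V²) + 1 = 2*V² + 1 = 1 + 2*V²)
q(x) = x²
21769 - (19120/q(120) + Z(54)/T(-24)) = 21769 - (19120/(120²) + (137/54)/(1 + 2*(-24)²)) = 21769 - (19120/14400 + (137*(1/54))/(1 + 2*576)) = 21769 - (19120*(1/14400) + 137/(54*(1 + 1152))) = 21769 - (239/180 + (137/54)/1153) = 21769 - (239/180 + (137/54)*(1/1153)) = 21769 - (239/180 + 137/62262) = 21769 - 1*828071/622620 = 21769 - 828071/622620 = 13552986709/622620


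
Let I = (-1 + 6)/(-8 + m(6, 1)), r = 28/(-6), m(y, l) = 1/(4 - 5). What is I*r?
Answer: 70/27 ≈ 2.5926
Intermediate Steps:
m(y, l) = -1 (m(y, l) = 1/(-1) = -1)
r = -14/3 (r = 28*(-1/6) = -14/3 ≈ -4.6667)
I = -5/9 (I = (-1 + 6)/(-8 - 1) = 5/(-9) = 5*(-1/9) = -5/9 ≈ -0.55556)
I*r = -5/9*(-14/3) = 70/27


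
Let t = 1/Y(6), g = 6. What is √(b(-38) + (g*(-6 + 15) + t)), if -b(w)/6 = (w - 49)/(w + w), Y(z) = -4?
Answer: √67697/38 ≈ 6.8470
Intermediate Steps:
b(w) = -3*(-49 + w)/w (b(w) = -6*(w - 49)/(w + w) = -6*(-49 + w)/(2*w) = -6*(-49 + w)*1/(2*w) = -3*(-49 + w)/w)
t = -¼ (t = 1/(-4) = -¼ ≈ -0.25000)
√(b(-38) + (g*(-6 + 15) + t)) = √((-3 + 147/(-38)) + (6*(-6 + 15) - ¼)) = √((-3 + 147*(-1/38)) + (6*9 - ¼)) = √((-3 - 147/38) + (54 - ¼)) = √(-261/38 + 215/4) = √(3563/76) = √67697/38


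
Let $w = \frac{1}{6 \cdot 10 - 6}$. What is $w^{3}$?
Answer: $\frac{1}{157464} \approx 6.3507 \cdot 10^{-6}$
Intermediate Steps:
$w = \frac{1}{54}$ ($w = \frac{1}{60 - 6} = \frac{1}{54} \approx 0.018519$)
$w^{3} = \left(\frac{1}{54}\right)^{3} = \frac{1}{157464}$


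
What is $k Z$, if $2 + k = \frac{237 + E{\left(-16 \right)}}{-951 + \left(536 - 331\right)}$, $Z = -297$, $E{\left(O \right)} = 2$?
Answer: $\frac{514107}{746} \approx 689.15$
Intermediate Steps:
$k = - \frac{1731}{746}$ ($k = -2 + \frac{237 + 2}{-951 + \left(536 - 331\right)} = -2 + \frac{239}{-951 + 205} = -2 + \frac{239}{-746} = -2 + 239 \left(- \frac{1}{746}\right) = -2 - \frac{239}{746} = - \frac{1731}{746} \approx -2.3204$)
$k Z = \left(- \frac{1731}{746}\right) \left(-297\right) = \frac{514107}{746}$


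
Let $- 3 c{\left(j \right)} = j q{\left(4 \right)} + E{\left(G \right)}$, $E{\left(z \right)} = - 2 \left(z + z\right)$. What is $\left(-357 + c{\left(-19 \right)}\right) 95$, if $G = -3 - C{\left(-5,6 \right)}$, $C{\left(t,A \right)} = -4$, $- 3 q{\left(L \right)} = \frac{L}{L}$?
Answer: $- \frac{305900}{9} \approx -33989.0$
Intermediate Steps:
$q{\left(L \right)} = - \frac{1}{3}$ ($q{\left(L \right)} = - \frac{L \frac{1}{L}}{3} = \left(- \frac{1}{3}\right) 1 = - \frac{1}{3}$)
$G = 1$ ($G = -3 - -4 = -3 + 4 = 1$)
$E{\left(z \right)} = - 4 z$ ($E{\left(z \right)} = - 2 \cdot 2 z = - 4 z$)
$c{\left(j \right)} = \frac{4}{3} + \frac{j}{9}$ ($c{\left(j \right)} = - \frac{j \left(- \frac{1}{3}\right) - 4}{3} = - \frac{- \frac{j}{3} - 4}{3} = - \frac{-4 - \frac{j}{3}}{3} = \frac{4}{3} + \frac{j}{9}$)
$\left(-357 + c{\left(-19 \right)}\right) 95 = \left(-357 + \left(\frac{4}{3} + \frac{1}{9} \left(-19\right)\right)\right) 95 = \left(-357 + \left(\frac{4}{3} - \frac{19}{9}\right)\right) 95 = \left(-357 - \frac{7}{9}\right) 95 = \left(- \frac{3220}{9}\right) 95 = - \frac{305900}{9}$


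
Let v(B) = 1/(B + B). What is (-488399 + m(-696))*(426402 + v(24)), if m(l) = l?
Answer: -10010452626215/48 ≈ -2.0855e+11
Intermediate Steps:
v(B) = 1/(2*B)
(-488399 + m(-696))*(426402 + v(24)) = (-488399 - 696)*(426402 + (1/2)/24) = -489095*(426402 + (1/2)*(1/24)) = -489095*(426402 + 1/48) = -489095*20467297/48 = -10010452626215/48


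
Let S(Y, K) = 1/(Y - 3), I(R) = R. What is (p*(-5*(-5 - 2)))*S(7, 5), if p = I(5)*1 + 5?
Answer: 175/2 ≈ 87.500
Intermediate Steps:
S(Y, K) = 1/(-3 + Y)
p = 10 (p = 5*1 + 5 = 5 + 5 = 10)
(p*(-5*(-5 - 2)))*S(7, 5) = (10*(-5*(-5 - 2)))/(-3 + 7) = (10*(-5*(-7)))/4 = (10*35)*(¼) = 350*(¼) = 175/2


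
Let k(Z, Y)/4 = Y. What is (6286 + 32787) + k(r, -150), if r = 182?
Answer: 38473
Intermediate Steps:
k(Z, Y) = 4*Y
(6286 + 32787) + k(r, -150) = (6286 + 32787) + 4*(-150) = 39073 - 600 = 38473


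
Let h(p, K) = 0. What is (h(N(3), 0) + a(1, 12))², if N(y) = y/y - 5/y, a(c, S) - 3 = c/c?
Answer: 16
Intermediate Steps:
a(c, S) = 4 (a(c, S) = 3 + c/c = 3 + 1 = 4)
N(y) = 1 - 5/y
(h(N(3), 0) + a(1, 12))² = (0 + 4)² = 4² = 16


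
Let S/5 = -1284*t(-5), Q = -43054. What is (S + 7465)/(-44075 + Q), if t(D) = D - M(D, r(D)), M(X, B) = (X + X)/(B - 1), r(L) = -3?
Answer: -7945/12447 ≈ -0.63831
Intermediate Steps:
M(X, B) = 2*X/(-1 + B) (M(X, B) = (2*X)/(-1 + B) = 2*X/(-1 + B))
t(D) = 3*D/2 (t(D) = D - 2*D/(-1 - 3) = D - 2*D/(-4) = D - 2*D*(-1)/4 = D - (-1)*D/2 = D + D/2 = 3*D/2)
S = 48150 (S = 5*(-1926*(-5)) = 5*(-1284*(-15/2)) = 5*9630 = 48150)
(S + 7465)/(-44075 + Q) = (48150 + 7465)/(-44075 - 43054) = 55615/(-87129) = 55615*(-1/87129) = -7945/12447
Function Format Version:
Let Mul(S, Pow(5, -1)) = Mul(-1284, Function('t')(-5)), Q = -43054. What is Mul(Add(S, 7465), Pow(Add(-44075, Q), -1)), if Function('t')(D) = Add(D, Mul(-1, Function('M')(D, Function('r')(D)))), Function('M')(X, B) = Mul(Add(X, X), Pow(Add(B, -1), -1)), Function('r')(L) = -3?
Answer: Rational(-7945, 12447) ≈ -0.63831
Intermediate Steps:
Function('M')(X, B) = Mul(2, X, Pow(Add(-1, B), -1)) (Function('M')(X, B) = Mul(Mul(2, X), Pow(Add(-1, B), -1)) = Mul(2, X, Pow(Add(-1, B), -1)))
Function('t')(D) = Mul(Rational(3, 2), D) (Function('t')(D) = Add(D, Mul(-1, Mul(2, D, Pow(Add(-1, -3), -1)))) = Add(D, Mul(-1, Mul(2, D, Pow(-4, -1)))) = Add(D, Mul(-1, Mul(2, D, Rational(-1, 4)))) = Add(D, Mul(-1, Mul(Rational(-1, 2), D))) = Add(D, Mul(Rational(1, 2), D)) = Mul(Rational(3, 2), D))
S = 48150 (S = Mul(5, Mul(-1284, Mul(Rational(3, 2), -5))) = Mul(5, Mul(-1284, Rational(-15, 2))) = Mul(5, 9630) = 48150)
Mul(Add(S, 7465), Pow(Add(-44075, Q), -1)) = Mul(Add(48150, 7465), Pow(Add(-44075, -43054), -1)) = Mul(55615, Pow(-87129, -1)) = Mul(55615, Rational(-1, 87129)) = Rational(-7945, 12447)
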